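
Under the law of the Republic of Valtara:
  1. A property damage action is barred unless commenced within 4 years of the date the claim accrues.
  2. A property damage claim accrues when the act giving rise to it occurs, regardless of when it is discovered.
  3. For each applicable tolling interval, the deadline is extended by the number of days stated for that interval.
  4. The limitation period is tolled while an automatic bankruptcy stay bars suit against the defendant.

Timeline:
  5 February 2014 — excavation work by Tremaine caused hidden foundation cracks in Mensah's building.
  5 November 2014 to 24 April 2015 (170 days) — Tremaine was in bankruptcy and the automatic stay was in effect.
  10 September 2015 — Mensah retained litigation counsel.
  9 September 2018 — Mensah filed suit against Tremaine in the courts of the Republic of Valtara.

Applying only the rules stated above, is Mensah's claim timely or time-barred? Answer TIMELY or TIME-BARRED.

The limitation period began to run on 5 February 2014.
The untolled deadline — 4 years after 5 February 2014 — is 5 February 2018.
Because the automatic bankruptcy stay ran from 5 November 2014 to 24 April 2015, the deadline is extended by 170 days to 25 July 2018.
Nothing else in the chronology tolls or restarts the period.
Filing on 9 September 2018 missed the 25 July 2018 deadline — the action is time-barred.

TIME-BARRED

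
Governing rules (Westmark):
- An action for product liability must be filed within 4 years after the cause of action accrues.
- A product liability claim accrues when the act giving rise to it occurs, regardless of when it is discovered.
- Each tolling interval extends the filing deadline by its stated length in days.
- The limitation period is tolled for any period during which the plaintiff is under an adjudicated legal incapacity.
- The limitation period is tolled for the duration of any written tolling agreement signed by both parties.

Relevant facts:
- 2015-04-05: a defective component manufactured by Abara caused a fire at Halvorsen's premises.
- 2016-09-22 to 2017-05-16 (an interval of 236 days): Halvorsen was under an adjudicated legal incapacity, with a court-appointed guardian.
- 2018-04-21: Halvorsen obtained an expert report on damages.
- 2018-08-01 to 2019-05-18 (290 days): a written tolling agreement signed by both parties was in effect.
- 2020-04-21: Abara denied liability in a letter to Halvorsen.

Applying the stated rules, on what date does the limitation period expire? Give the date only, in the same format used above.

The limitation period began to run on 2015-04-05.
Adding the 4 years base period to 2015-04-05 gives a deadline of 2019-04-05, before any tolling.
The period was tolled for 236 days by the plaintiff's legal incapacity (2016-09-22 to 2017-05-16), pushing the deadline to 2019-11-27.
Because the written tolling agreement ran from 2018-08-01 to 2019-05-18, the deadline is extended by 290 days to 2020-09-12.
Nothing else in the chronology tolls or restarts the period.

2020-09-12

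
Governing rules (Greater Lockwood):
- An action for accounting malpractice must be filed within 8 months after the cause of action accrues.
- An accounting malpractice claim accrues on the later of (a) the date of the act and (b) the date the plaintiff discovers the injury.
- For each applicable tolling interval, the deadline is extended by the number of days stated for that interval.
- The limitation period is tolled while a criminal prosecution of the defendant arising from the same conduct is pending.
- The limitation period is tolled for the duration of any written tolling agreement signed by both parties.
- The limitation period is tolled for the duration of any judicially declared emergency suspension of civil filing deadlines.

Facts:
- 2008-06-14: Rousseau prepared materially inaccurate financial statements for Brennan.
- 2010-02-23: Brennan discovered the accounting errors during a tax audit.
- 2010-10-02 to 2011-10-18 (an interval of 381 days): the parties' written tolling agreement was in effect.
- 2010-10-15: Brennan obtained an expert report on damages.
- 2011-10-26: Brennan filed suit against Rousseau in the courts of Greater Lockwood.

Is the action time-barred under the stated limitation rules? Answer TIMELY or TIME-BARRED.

Taking the later of the act (2008-06-14) and discovery (2010-02-23), the claim accrued on 2010-02-23.
8 months from 2010-02-23 is 2010-10-23.
Because the written tolling agreement ran from 2010-10-02 to 2011-10-18, the deadline is extended by 381 days to 2011-11-08.
Nothing else in the chronology tolls or restarts the period.
The 2011-10-26 filing precedes the 2011-11-08 deadline; the claim is timely.

TIMELY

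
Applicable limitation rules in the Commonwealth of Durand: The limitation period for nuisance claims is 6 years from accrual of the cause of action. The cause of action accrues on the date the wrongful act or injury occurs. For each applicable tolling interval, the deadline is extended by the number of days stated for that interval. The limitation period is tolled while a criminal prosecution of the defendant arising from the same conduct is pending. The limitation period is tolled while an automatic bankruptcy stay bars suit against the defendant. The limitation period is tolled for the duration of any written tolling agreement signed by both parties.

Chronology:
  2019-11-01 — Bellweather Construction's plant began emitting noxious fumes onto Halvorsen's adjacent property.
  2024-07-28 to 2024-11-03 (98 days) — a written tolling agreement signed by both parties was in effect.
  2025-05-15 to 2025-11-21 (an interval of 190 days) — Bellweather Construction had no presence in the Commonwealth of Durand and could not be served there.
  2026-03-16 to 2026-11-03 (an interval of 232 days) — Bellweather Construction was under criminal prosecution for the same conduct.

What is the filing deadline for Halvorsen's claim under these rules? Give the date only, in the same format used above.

The limitation period began to run on 2019-11-01.
6 years from 2019-11-01 is 2025-11-01.
Because the written tolling agreement ran from 2024-07-28 to 2024-11-03, the deadline is extended by 98 days to 2026-02-07.
The pending criminal prosecution starting 2026-03-16 came too late — the period had run on 2026-02-07 — and so does not extend the deadline.
No stated provision tolls the period for the defendant's absence, so the interval from 2025-05-15 to 2025-11-21 has no effect on the deadline.

2026-02-07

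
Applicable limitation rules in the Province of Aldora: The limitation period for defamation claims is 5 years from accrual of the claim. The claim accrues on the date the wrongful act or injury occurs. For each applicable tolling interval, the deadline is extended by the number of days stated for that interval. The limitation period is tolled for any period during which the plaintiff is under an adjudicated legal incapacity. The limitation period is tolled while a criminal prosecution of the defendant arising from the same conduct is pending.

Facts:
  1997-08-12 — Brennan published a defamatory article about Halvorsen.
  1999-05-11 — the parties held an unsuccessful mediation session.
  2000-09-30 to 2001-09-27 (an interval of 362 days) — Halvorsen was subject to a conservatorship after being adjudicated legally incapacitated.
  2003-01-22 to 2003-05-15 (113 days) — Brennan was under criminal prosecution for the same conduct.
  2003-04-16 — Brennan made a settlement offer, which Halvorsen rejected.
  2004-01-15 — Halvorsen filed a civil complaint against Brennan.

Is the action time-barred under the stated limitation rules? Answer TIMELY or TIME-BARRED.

TIME-BARRED

The claim accrued on 1997-08-12, when the wrongful act occurred.
The untolled deadline — 5 years after 1997-08-12 — is 2002-08-12.
Because the plaintiff's legal incapacity ran from 2000-09-30 to 2001-09-27, the deadline is extended by 362 days to 2003-08-09.
The pending criminal prosecution from 2003-01-22 to 2003-05-15 tolled the period for 113 days, extending the deadline to 2003-11-30.
None of the other events listed affects the running of the period under the stated rules.
Halvorsen filed on 2004-01-15, after the 2003-11-30 deadline, so the action is time-barred.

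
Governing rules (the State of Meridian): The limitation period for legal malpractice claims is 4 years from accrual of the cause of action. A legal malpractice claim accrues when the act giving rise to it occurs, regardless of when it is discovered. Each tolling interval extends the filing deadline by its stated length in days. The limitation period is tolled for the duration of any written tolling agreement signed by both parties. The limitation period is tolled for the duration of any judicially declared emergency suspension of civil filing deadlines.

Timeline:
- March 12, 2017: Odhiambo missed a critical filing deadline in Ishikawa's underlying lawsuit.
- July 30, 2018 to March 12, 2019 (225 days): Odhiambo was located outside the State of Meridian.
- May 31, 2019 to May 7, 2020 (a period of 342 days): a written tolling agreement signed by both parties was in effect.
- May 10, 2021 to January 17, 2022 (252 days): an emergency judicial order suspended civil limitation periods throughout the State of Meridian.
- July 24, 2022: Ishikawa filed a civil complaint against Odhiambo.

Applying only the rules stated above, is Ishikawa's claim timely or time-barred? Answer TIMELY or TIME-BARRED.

TIMELY

The cause of action accrued on March 12, 2017, the date of the act.
The untolled deadline — 4 years after March 12, 2017 — is March 12, 2021.
The period was tolled for 342 days by the written tolling agreement (May 31, 2019 to May 7, 2020), pushing the deadline to February 17, 2022.
The emergency suspension of filing deadlines from May 10, 2021 to January 17, 2022 tolled the period for 252 days, extending the deadline to October 27, 2022.
Although the defendant's absence ran from July 30, 2018 to March 12, 2019, the stated rules do not make that a tolling event, so it is disregarded.
Ishikawa filed on July 24, 2022, before the October 27, 2022 deadline, so the action is timely.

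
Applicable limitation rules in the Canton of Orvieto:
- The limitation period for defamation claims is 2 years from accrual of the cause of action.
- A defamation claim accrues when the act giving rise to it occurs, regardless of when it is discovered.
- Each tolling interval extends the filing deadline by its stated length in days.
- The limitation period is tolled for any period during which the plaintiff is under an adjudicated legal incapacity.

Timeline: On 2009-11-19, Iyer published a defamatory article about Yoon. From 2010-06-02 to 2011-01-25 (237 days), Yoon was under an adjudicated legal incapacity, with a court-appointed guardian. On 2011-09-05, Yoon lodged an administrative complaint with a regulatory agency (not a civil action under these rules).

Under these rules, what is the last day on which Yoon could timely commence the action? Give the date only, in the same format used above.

The limitation period began to run on 2009-11-19.
Adding the 2 years base period to 2009-11-19 gives a deadline of 2011-11-19, before any tolling.
The period was tolled for 237 days by the plaintiff's legal incapacity (2010-06-02 to 2011-01-25), pushing the deadline to 2012-07-13.
None of the other events listed affects the running of the period under the stated rules.

2012-07-13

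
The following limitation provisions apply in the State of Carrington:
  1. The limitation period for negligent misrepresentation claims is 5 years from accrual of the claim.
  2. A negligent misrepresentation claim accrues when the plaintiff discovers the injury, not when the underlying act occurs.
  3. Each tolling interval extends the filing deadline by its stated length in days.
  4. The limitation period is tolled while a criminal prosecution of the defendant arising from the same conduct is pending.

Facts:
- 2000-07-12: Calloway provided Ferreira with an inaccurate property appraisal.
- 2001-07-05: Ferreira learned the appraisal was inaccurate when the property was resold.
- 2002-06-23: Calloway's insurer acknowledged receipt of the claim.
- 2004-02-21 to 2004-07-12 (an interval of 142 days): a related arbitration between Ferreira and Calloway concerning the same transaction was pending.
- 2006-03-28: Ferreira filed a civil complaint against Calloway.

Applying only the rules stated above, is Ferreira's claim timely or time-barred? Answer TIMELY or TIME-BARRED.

The claim did not accrue until Ferreira discovered the injury on 2001-07-05; the 2000-07-12 act date does not start the clock under the stated rule.
Adding the 5 years base period to 2001-07-05 gives a deadline of 2006-07-05, before any tolling.
The pending related arbitration from 2004-02-21 to 2004-07-12 does not toll the period, because no stated rule makes a pending arbitration a tolling event.
The other events in the timeline have no effect on the limitation period under the stated rules.
The 2006-03-28 filing precedes the 2006-07-05 deadline; the claim is timely.

TIMELY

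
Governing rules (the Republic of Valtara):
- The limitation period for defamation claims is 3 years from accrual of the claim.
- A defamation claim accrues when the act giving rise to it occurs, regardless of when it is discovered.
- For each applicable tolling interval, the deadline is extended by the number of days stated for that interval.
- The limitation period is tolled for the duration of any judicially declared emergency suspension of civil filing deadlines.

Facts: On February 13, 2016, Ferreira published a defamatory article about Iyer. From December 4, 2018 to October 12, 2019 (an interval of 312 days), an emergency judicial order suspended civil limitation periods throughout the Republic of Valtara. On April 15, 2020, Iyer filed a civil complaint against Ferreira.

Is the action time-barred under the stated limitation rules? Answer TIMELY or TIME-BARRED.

TIME-BARRED

The claim accrued on February 13, 2016, when the wrongful act occurred.
The untolled deadline — 3 years after February 13, 2016 — is February 13, 2019.
Because the emergency suspension of filing deadlines ran from December 4, 2018 to October 12, 2019, the deadline is extended by 312 days to December 22, 2019.
The April 15, 2020 filing falls after the December 22, 2019 deadline; the claim is time-barred.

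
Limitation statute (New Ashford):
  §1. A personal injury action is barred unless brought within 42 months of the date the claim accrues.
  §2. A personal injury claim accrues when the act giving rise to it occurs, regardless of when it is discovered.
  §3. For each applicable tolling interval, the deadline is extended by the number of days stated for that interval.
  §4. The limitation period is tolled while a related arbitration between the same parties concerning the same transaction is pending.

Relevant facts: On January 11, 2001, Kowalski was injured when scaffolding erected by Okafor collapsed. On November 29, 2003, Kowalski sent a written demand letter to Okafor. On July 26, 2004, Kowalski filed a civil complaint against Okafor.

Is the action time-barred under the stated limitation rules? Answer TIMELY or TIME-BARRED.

The limitation period began to run on January 11, 2001.
Adding the 42 months base period to January 11, 2001 gives a deadline of July 11, 2004, before any tolling.
Nothing else in the chronology tolls or restarts the period.
Kowalski filed on July 26, 2004, after the July 11, 2004 deadline, so the action is time-barred.

TIME-BARRED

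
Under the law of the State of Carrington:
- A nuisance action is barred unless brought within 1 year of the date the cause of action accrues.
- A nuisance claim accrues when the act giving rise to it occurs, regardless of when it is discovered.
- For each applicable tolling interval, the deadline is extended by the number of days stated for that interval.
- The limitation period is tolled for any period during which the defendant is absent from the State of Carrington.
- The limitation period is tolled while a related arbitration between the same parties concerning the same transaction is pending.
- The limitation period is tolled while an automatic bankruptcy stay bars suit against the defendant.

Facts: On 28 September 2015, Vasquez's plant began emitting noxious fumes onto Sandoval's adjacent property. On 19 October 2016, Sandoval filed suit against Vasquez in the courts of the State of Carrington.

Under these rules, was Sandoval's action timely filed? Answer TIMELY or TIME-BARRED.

The limitation period began to run on 28 September 2015.
1 year from 28 September 2015 is 28 September 2016.
Filing on 19 October 2016 missed the 28 September 2016 deadline — the action is time-barred.

TIME-BARRED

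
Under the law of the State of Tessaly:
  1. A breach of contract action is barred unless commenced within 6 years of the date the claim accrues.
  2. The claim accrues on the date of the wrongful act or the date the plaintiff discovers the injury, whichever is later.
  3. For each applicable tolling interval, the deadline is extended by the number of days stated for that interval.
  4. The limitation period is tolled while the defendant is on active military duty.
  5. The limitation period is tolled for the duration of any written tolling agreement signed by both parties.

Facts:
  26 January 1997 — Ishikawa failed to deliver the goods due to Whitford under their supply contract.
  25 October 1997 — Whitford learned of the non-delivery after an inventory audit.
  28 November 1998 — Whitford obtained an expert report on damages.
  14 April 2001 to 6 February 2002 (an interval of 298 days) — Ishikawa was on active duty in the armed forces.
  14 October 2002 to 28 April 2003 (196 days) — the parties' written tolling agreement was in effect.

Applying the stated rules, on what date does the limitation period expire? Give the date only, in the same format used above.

The claim accrued on 25 October 1997 — the later of the 26 January 1997 act and the 25 October 1997 discovery.
The untolled deadline — 6 years after 25 October 1997 — is 25 October 2003.
The defendant's active military service from 14 April 2001 to 6 February 2002 tolled the period for 298 days, extending the deadline to 18 August 2004.
The period was tolled for 196 days by the written tolling agreement (14 October 2002 to 28 April 2003), pushing the deadline to 2 March 2005.
Nothing else in the chronology tolls or restarts the period.

2 March 2005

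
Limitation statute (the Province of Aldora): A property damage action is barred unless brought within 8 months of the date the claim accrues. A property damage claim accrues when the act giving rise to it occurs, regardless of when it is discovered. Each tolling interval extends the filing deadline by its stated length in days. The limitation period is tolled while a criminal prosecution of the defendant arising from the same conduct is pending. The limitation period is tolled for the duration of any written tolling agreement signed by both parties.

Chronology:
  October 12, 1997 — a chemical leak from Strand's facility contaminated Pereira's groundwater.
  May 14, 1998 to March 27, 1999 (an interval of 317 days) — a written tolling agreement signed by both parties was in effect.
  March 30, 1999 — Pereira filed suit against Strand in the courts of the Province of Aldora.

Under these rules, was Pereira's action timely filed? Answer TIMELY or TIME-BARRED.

The claim accrued on October 12, 1997, when the wrongful act occurred.
Adding the 8 months base period to October 12, 1997 gives a deadline of June 12, 1998, before any tolling.
The period was tolled for 317 days by the written tolling agreement (May 14, 1998 to March 27, 1999), pushing the deadline to April 25, 1999.
Filing on March 30, 1999 beat the April 25, 1999 deadline — the action is timely.

TIMELY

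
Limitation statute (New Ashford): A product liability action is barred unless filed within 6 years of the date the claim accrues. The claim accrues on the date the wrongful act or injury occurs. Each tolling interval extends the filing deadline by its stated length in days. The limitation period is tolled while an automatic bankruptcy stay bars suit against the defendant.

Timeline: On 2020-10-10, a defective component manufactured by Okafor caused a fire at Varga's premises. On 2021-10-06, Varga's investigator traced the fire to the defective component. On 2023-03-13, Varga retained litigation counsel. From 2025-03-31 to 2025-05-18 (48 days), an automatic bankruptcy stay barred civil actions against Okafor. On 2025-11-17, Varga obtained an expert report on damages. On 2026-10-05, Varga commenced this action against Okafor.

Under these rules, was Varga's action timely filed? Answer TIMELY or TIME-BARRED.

Accrual is governed by the date of the act, so the period began to run on 2020-10-10; the later discovery on 2021-10-06 is irrelevant under the stated rule.
6 years from 2020-10-10 is 2026-10-10.
The period was tolled for 48 days by the automatic bankruptcy stay (2025-03-31 to 2025-05-18), pushing the deadline to 2026-11-27.
Nothing else in the chronology tolls or restarts the period.
Varga filed on 2026-10-05, before the 2026-11-27 deadline, so the action is timely.

TIMELY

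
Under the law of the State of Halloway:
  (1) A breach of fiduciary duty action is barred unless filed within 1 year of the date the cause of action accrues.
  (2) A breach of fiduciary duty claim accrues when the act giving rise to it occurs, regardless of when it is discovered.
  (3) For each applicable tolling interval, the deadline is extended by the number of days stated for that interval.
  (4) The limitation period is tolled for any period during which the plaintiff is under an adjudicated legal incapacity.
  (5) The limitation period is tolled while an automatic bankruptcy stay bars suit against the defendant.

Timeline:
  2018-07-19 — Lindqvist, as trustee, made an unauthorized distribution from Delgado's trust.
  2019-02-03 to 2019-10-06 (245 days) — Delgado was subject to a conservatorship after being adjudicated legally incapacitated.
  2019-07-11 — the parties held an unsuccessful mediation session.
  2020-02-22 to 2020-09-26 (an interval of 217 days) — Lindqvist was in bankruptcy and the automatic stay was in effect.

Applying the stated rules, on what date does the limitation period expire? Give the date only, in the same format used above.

The cause of action accrued on 2018-07-19, the date of the act.
The untolled deadline — 1 year after 2018-07-19 — is 2019-07-19.
The plaintiff's legal incapacity from 2019-02-03 to 2019-10-06 tolled the period for 245 days, extending the deadline to 2020-03-20.
The automatic bankruptcy stay from 2020-02-22 to 2020-09-26 tolled the period for 217 days, extending the deadline to 2020-10-23.
The other events in the timeline have no effect on the limitation period under the stated rules.

2020-10-23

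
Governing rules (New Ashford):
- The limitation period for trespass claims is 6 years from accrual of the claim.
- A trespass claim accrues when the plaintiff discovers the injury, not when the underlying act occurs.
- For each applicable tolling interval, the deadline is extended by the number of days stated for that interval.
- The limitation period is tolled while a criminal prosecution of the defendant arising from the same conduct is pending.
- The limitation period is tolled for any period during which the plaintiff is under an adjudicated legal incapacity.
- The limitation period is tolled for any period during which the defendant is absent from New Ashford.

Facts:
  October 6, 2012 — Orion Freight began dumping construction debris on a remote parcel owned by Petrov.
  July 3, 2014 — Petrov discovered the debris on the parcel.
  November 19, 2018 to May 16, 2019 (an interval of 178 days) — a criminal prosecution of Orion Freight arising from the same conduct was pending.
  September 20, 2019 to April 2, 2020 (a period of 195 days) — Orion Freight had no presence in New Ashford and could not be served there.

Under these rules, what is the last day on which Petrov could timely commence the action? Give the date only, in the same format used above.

Under the discovery rule, the claim accrued on July 3, 2014, when Petrov discovered the injury — not on the October 6, 2012 date of the underlying act.
Adding the 6 years base period to July 3, 2014 gives a deadline of July 3, 2020, before any tolling.
Because the pending criminal prosecution ran from November 19, 2018 to May 16, 2019, the deadline is extended by 178 days to December 28, 2020.
Because the defendant's absence from the jurisdiction ran from September 20, 2019 to April 2, 2020, the deadline is extended by 195 days to July 11, 2021.

July 11, 2021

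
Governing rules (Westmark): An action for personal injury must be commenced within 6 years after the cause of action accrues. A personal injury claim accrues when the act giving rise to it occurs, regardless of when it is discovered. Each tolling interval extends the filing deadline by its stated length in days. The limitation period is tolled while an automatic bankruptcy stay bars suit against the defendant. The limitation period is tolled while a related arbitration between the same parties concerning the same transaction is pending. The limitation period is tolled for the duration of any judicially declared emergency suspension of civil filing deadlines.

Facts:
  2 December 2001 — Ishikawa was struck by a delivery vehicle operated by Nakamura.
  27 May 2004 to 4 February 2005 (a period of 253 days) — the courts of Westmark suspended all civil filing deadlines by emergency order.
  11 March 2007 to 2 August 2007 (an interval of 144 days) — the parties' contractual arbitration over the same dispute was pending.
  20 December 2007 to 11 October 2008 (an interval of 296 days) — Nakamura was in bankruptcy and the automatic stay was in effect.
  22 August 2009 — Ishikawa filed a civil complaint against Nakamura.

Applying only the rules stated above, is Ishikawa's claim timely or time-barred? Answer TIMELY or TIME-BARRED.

TIMELY

The cause of action accrued on 2 December 2001, the date of the act.
The untolled deadline — 6 years after 2 December 2001 — is 2 December 2007.
The period was tolled for 253 days by the emergency suspension of filing deadlines (27 May 2004 to 4 February 2005), pushing the deadline to 11 August 2008.
The period was tolled for 144 days by the pending related arbitration (11 March 2007 to 2 August 2007), pushing the deadline to 2 January 2009.
The automatic bankruptcy stay from 20 December 2007 to 11 October 2008 tolled the period for 296 days, extending the deadline to 25 October 2009.
Filing on 22 August 2009 beat the 25 October 2009 deadline — the action is timely.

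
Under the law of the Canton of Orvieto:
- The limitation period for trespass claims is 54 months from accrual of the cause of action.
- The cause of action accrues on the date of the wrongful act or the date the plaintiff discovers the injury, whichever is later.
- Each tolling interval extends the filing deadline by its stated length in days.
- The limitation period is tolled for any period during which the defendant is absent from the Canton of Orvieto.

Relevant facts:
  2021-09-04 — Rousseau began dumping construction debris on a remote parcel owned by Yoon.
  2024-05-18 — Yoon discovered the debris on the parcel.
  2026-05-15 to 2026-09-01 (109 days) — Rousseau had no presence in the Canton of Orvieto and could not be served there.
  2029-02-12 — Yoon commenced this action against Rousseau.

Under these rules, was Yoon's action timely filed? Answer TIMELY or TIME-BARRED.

TIMELY

Taking the later of the act (2021-09-04) and discovery (2024-05-18), the claim accrued on 2024-05-18.
The untolled deadline — 54 months after 2024-05-18 — is 2028-11-18.
Because the defendant's absence from the jurisdiction ran from 2026-05-15 to 2026-09-01, the deadline is extended by 109 days to 2029-03-07.
Filing on 2029-02-12 beat the 2029-03-07 deadline — the action is timely.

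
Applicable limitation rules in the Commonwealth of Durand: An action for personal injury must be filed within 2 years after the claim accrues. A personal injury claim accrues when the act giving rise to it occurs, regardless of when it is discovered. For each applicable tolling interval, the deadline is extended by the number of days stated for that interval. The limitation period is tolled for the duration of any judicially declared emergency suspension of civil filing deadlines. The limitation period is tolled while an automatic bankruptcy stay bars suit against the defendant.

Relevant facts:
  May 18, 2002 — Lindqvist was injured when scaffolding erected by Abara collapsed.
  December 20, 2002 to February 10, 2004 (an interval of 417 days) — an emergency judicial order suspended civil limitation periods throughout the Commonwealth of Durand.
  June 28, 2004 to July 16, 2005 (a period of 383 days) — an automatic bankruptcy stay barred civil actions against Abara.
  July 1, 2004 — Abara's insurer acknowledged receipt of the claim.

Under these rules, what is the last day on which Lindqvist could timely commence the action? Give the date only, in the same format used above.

The claim accrued on May 18, 2002, when the wrongful act occurred.
2 years from May 18, 2002 is May 18, 2004.
The period was tolled for 417 days by the emergency suspension of filing deadlines (December 20, 2002 to February 10, 2004), pushing the deadline to July 9, 2005.
Because the automatic bankruptcy stay ran from June 28, 2004 to July 16, 2005, the deadline is extended by 383 days to July 27, 2006.
None of the other events listed affects the running of the period under the stated rules.

July 27, 2006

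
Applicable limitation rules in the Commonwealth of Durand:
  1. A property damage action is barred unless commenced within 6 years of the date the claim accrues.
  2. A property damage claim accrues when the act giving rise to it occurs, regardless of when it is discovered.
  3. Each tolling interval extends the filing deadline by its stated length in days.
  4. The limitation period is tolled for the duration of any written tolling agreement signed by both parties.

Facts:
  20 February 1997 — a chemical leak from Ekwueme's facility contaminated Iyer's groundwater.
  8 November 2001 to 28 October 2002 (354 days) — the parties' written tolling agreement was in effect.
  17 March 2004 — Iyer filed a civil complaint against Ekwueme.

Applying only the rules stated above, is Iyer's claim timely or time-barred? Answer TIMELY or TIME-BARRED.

The claim accrued on 20 February 1997, the date of the act.
6 years from 20 February 1997 is 20 February 2003.
The written tolling agreement from 8 November 2001 to 28 October 2002 tolled the period for 354 days, extending the deadline to 9 February 2004.
The 17 March 2004 filing falls after the 9 February 2004 deadline; the claim is time-barred.

TIME-BARRED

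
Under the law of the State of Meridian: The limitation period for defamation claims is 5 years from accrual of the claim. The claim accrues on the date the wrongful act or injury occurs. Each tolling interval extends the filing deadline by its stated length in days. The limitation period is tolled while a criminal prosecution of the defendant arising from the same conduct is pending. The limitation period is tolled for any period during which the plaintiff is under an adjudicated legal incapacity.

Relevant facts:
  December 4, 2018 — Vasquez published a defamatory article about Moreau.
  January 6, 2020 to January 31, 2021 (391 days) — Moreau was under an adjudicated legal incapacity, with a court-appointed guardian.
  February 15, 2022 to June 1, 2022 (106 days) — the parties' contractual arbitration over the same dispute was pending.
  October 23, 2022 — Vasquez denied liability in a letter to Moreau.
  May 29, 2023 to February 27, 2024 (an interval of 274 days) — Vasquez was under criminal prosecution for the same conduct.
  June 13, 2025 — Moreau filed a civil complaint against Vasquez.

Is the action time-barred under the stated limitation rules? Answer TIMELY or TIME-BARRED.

The limitation period began to run on December 4, 2018.
5 years from December 4, 2018 is December 4, 2023.
Because the plaintiff's legal incapacity ran from January 6, 2020 to January 31, 2021, the deadline is extended by 391 days to December 29, 2024.
Because the pending criminal prosecution ran from May 29, 2023 to February 27, 2024, the deadline is extended by 274 days to September 29, 2025.
Although a pending arbitration ran from February 15, 2022 to June 1, 2022, the stated rules do not make that a tolling event, so it is disregarded.
The other events in the timeline have no effect on the limitation period under the stated rules.
Moreau filed on June 13, 2025, before the September 29, 2025 deadline, so the action is timely.

TIMELY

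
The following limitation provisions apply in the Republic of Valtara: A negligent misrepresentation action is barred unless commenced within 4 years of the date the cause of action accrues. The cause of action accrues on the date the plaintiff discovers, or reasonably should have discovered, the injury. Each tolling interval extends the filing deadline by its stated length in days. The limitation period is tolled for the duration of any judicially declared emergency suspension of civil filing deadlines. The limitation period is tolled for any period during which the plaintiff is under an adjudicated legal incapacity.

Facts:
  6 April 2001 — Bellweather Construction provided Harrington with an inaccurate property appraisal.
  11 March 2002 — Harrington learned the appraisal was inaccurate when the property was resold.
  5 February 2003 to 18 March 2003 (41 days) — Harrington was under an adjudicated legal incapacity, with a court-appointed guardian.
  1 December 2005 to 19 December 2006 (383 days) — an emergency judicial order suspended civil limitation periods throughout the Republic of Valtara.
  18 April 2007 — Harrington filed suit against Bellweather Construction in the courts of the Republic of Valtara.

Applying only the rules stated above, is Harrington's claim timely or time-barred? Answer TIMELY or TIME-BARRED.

TIMELY

Accrual is tied to discovery, so the period began on 11 March 2002 rather than on 6 April 2001 when the act occurred.
4 years from 11 March 2002 is 11 March 2006.
The plaintiff's legal incapacity from 5 February 2003 to 18 March 2003 tolled the period for 41 days, extending the deadline to 21 April 2006.
The emergency suspension of filing deadlines from 1 December 2005 to 19 December 2006 tolled the period for 383 days, extending the deadline to 9 May 2007.
Filing on 18 April 2007 beat the 9 May 2007 deadline — the action is timely.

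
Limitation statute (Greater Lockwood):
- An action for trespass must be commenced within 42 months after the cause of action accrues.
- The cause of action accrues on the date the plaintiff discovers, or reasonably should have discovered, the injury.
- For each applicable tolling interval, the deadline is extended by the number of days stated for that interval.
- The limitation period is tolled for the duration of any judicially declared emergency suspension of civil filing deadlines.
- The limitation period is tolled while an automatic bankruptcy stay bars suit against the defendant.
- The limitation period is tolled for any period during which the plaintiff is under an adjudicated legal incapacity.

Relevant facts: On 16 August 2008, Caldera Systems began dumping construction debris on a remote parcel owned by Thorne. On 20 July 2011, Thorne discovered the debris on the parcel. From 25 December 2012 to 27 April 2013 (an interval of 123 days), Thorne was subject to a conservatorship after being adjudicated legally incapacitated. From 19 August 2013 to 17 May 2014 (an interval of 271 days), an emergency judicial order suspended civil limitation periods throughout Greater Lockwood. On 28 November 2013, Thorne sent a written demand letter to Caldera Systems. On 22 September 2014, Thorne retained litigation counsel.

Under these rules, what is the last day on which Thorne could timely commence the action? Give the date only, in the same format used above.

18 February 2016

Under the discovery rule, the claim accrued on 20 July 2011, when Thorne discovered the injury — not on the 16 August 2008 date of the underlying act.
The untolled deadline — 42 months after 20 July 2011 — is 20 January 2015.
The plaintiff's legal incapacity from 25 December 2012 to 27 April 2013 tolled the period for 123 days, extending the deadline to 23 May 2015.
The emergency suspension of filing deadlines from 19 August 2013 to 17 May 2014 tolled the period for 271 days, extending the deadline to 18 February 2016.
Nothing else in the chronology tolls or restarts the period.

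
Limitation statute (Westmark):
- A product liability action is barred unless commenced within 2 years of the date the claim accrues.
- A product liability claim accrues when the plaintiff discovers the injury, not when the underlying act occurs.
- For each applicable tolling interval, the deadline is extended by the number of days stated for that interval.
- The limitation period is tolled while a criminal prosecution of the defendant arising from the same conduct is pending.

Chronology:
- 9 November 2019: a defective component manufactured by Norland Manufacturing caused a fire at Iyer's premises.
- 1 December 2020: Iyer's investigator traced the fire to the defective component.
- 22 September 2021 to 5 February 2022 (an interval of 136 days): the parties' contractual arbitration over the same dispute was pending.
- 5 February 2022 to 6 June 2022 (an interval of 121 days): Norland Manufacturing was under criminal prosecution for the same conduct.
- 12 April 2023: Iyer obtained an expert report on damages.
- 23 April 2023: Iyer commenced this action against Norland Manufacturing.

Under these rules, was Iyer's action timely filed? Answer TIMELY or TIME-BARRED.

The claim did not accrue until Iyer discovered the injury on 1 December 2020; the 9 November 2019 act date does not start the clock under the stated rule.
Adding the 2 years base period to 1 December 2020 gives a deadline of 1 December 2022, before any tolling.
The period was tolled for 121 days by the pending criminal prosecution (5 February 2022 to 6 June 2022), pushing the deadline to 1 April 2023.
No stated provision tolls the period for a pending arbitration, so the interval from 22 September 2021 to 5 February 2022 has no effect on the deadline.
Nothing else in the chronology tolls or restarts the period.
Filing on 23 April 2023 missed the 1 April 2023 deadline — the action is time-barred.

TIME-BARRED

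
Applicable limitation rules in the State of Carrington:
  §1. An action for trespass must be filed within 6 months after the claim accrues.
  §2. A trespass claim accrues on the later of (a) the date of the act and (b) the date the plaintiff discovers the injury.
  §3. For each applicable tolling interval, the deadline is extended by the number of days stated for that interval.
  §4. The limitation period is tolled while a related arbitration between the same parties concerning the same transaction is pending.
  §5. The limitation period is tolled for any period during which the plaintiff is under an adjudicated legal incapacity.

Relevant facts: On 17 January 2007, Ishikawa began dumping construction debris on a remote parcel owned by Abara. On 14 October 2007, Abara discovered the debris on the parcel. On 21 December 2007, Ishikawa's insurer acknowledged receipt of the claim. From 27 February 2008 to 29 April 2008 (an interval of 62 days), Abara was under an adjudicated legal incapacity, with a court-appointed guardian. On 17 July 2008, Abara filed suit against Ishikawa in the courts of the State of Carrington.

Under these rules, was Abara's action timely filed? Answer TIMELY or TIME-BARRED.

TIME-BARRED

Taking the later of the act (17 January 2007) and discovery (14 October 2007), the claim accrued on 14 October 2007.
6 months from 14 October 2007 is 14 April 2008.
Because the plaintiff's legal incapacity ran from 27 February 2008 to 29 April 2008, the deadline is extended by 62 days to 15 June 2008.
Nothing else in the chronology tolls or restarts the period.
Filing on 17 July 2008 missed the 15 June 2008 deadline — the action is time-barred.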